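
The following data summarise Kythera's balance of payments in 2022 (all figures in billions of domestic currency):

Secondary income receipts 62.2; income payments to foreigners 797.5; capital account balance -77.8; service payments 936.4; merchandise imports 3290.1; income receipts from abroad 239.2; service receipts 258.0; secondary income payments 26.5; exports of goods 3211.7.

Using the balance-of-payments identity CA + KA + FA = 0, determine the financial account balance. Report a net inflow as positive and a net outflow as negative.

Goods balance = 3211.7 - 3290.1 = -78.4
Services balance = 258.0 - 936.4 = -678.4
Trade balance (goods + services) = -78.4 + (-678.4) = -756.8
Net primary income = 239.2 - 797.5 = -558.3
Net secondary income = 62.2 - 26.5 = 35.7
Current account = -756.8 + (-558.3) + 35.7 = -1279.4
Financial account = -(-1279.4 + (-77.8)) = 1357.2

1357.2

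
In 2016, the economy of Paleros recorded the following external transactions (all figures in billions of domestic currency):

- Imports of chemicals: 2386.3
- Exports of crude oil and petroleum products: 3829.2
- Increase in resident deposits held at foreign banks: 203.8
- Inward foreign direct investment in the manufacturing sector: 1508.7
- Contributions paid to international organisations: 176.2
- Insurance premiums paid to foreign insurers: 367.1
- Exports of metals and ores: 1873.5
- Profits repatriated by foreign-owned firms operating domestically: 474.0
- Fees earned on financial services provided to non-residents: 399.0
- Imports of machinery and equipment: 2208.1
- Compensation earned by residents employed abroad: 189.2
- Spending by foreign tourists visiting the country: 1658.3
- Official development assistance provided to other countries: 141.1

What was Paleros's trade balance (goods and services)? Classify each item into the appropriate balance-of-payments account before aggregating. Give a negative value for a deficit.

Goods: -2208.1 - 2386.3 + 1873.5 + 3829.2 = 1108.3
Services: 399.0 + 1658.3 - 367.1 = 1690.2
Trade balance = 1108.3 + 1690.2 = 2798.5
(Excluded from the trade balance — financial account: increase in resident deposits held at foreign banks 203.8, inward foreign direct investment in the manufacturing sector 1508.7; secondary income: contributions paid to international organisations 176.2, official development assistance provided to other countries 141.1; primary income: profits repatriated by foreign-owned firms operating domestically 474.0, compensation earned by residents employed abroad 189.2.)

2798.5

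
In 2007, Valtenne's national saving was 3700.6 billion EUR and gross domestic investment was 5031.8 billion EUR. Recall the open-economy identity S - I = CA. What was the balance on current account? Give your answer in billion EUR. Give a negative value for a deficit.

-1331.2

S - I = CA (net lending to the rest of the world).
CA = S - I = 3700.6 - 5031.8 = -1331.2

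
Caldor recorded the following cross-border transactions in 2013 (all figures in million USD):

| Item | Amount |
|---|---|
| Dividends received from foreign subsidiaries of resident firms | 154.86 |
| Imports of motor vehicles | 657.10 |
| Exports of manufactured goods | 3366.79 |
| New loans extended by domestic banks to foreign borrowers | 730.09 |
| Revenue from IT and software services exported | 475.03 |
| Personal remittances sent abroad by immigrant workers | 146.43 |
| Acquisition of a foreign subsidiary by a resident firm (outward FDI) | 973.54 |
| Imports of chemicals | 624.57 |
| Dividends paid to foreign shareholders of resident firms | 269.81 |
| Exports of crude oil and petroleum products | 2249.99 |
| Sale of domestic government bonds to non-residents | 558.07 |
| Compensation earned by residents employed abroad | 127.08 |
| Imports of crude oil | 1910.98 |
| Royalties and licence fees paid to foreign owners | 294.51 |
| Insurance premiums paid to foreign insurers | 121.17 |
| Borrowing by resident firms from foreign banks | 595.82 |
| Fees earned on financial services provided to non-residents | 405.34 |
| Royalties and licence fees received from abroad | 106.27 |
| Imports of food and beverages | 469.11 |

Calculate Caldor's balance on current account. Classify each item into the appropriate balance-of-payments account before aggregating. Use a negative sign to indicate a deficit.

2391.68

Goods: -1910.98 - 469.11 + 2249.99 + 3366.79 - 657.10 - 624.57 = 1955.02
Services: 475.03 - 121.17 - 294.51 + 405.34 + 106.27 = 570.96
Primary income: 154.86 + 127.08 - 269.81 = 12.13
Secondary income: -146.43
Current account = 1955.02 + 570.96 + 12.13 + (-146.43) = 2391.68
(Excluded from the current account — financial account: new loans extended by domestic banks to foreign borrowers 730.09, acquisition of a foreign subsidiary by a resident firm (outward FDI) 973.54, sale of domestic government bonds to non-residents 558.07, borrowing by resident firms from foreign banks 595.82.)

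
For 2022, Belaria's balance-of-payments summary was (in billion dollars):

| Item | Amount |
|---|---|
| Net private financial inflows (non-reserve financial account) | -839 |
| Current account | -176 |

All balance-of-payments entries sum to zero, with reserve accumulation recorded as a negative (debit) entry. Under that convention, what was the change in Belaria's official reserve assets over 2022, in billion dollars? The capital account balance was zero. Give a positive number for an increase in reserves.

-1015

Official reserve transactions balance = -((-176) + (-839)) = 1015
An accumulation of reserves is recorded as a debit (negative entry), so the change in the stock of reserves is the negative of that balance.
Change in official reserves = -(1015) = -1015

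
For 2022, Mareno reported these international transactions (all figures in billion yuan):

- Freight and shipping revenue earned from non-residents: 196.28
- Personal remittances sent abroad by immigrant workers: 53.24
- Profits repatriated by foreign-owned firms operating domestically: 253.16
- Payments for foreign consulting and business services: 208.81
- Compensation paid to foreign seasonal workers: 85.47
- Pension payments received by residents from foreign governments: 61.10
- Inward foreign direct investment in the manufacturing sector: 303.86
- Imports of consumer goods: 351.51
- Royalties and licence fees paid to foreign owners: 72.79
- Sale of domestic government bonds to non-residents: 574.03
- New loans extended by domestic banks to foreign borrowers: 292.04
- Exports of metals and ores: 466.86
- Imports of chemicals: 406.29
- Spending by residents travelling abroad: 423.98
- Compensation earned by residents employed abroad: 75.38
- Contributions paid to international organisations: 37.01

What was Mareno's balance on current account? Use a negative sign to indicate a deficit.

Goods: 466.86 - 406.29 - 351.51 = -290.94
Services: -208.81 - 423.98 + 196.28 - 72.79 = -509.30
Primary income: 75.38 - 253.16 - 85.47 = -263.25
Secondary income: -37.01 - 53.24 + 61.10 = -29.15
Current account = (-290.94) + (-509.30) + (-263.25) + (-29.15) = -1092.64
(Excluded from the current account — financial account: inward foreign direct investment in the manufacturing sector 303.86, sale of domestic government bonds to non-residents 574.03, new loans extended by domestic banks to foreign borrowers 292.04.)

-1092.64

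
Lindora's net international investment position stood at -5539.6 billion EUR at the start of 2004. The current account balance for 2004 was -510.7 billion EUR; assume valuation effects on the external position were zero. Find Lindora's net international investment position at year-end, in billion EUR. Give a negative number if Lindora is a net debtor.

With no valuation effects, change in NIIP = current account = -510.7
End-of-year NIIP = -5539.6 + (-510.7) = -6050.3

-6050.3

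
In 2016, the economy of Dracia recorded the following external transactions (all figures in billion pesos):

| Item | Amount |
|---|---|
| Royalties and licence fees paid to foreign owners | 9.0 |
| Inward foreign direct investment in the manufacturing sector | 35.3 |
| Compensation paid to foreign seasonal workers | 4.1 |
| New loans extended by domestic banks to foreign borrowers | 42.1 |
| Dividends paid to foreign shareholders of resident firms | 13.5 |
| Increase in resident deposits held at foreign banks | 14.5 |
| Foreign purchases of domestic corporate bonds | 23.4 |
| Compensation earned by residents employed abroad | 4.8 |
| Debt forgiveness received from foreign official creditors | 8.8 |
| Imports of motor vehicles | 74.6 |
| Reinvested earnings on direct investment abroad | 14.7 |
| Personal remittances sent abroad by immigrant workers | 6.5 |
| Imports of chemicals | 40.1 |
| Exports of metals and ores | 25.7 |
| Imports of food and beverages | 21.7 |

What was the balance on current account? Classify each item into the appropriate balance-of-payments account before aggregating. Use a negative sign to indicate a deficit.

Goods: -40.1 + 25.7 - 74.6 - 21.7 = -110.7
Services: -9.0
Primary income: 14.7 + 4.8 - 4.1 - 13.5 = 1.9
Secondary income: -6.5
Current account = (-110.7) + (-9.0) + 1.9 + (-6.5) = -124.3
(Excluded from the current account — financial account: inward foreign direct investment in the manufacturing sector 35.3, new loans extended by domestic banks to foreign borrowers 42.1, increase in resident deposits held at foreign banks 14.5, foreign purchases of domestic corporate bonds 23.4; capital account: debt forgiveness received from foreign official creditors 8.8.)

-124.3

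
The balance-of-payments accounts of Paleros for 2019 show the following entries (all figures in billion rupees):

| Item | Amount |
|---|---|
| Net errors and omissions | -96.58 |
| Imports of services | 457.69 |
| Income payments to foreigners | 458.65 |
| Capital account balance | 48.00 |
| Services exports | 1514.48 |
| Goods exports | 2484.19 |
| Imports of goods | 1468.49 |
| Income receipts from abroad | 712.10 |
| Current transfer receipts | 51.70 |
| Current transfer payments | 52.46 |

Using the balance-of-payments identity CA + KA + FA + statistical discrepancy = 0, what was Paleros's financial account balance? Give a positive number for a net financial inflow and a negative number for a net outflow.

Goods balance = 2484.19 - 1468.49 = 1015.70
Services balance = 1514.48 - 457.69 = 1056.79
Trade balance (goods + services) = 1015.70 + 1056.79 = 2072.49
Net primary income = 712.10 - 458.65 = 253.45
Net secondary income = 51.70 - 52.46 = -0.76
Current account = 2072.49 + 253.45 + (-0.76) = 2325.18
Financial account = -(2325.18 + 48.00 + (-96.58)) = -2276.60

-2276.60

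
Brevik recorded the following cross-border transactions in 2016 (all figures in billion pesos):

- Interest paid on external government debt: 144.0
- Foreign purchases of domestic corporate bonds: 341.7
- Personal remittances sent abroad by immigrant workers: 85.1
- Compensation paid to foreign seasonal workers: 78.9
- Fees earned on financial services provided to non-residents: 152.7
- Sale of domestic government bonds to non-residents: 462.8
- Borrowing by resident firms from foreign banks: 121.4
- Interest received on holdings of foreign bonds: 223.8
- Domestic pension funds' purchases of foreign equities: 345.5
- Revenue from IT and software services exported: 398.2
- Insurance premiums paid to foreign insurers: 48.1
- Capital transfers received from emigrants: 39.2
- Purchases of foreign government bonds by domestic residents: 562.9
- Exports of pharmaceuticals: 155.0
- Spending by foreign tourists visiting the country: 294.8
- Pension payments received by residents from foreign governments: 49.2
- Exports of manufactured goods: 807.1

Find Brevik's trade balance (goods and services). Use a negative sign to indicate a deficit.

Goods: 155.0 + 807.1 = 962.1
Services: 294.8 - 48.1 + 398.2 + 152.7 = 797.6
Trade balance = 962.1 + 797.6 = 1759.7
(Excluded from the trade balance — primary income: interest paid on external government debt 144.0, compensation paid to foreign seasonal workers 78.9, interest received on holdings of foreign bonds 223.8; financial account: foreign purchases of domestic corporate bonds 341.7, sale of domestic government bonds to non-residents 462.8, borrowing by resident firms from foreign banks 121.4, domestic pension funds' purchases of foreign equities 345.5, purchases of foreign government bonds by domestic residents 562.9; secondary income: personal remittances sent abroad by immigrant workers 85.1, pension payments received by residents from foreign governments 49.2; capital account: capital transfers received from emigrants 39.2.)

1759.7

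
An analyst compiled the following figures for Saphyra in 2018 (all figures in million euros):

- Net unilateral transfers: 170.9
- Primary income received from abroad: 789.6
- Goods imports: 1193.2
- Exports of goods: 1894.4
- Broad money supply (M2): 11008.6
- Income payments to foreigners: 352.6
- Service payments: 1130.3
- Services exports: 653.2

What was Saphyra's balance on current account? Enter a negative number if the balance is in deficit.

832.0

Goods balance = 1894.4 - 1193.2 = 701.2
Services balance = 653.2 - 1130.3 = -477.1
Trade balance (goods + services) = 701.2 + (-477.1) = 224.1
Net primary income = 789.6 - 352.6 = 437.0
Net secondary income = 170.9
Current account = 224.1 + 437.0 + 170.9 = 832.0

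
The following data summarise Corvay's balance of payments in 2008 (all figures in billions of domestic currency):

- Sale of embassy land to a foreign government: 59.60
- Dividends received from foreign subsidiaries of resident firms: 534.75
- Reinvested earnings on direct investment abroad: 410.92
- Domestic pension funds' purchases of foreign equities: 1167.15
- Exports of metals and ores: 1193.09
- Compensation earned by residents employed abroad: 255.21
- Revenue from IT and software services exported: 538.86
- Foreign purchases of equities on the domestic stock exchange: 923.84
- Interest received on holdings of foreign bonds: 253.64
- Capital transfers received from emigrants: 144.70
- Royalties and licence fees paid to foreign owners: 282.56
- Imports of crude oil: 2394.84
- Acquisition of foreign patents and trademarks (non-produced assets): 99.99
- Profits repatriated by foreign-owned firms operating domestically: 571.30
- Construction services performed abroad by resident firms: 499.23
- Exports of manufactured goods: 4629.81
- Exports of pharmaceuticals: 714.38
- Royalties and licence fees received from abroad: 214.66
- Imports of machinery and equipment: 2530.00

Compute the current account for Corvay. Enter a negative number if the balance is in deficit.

Goods: 1193.09 - 2394.84 + 714.38 + 4629.81 - 2530.00 = 1612.44
Services: 499.23 - 282.56 + 214.66 + 538.86 = 970.19
Primary income: 534.75 + 255.21 + 253.64 - 571.30 + 410.92 = 883.22
Current account = 1612.44 + 970.19 + 883.22 = 3465.85
(Excluded from the current account — capital account: sale of embassy land to a foreign government 59.60, capital transfers received from emigrants 144.70, acquisition of foreign patents and trademarks (non-produced assets) 99.99; financial account: domestic pension funds' purchases of foreign equities 1167.15, foreign purchases of equities on the domestic stock exchange 923.84.)

3465.85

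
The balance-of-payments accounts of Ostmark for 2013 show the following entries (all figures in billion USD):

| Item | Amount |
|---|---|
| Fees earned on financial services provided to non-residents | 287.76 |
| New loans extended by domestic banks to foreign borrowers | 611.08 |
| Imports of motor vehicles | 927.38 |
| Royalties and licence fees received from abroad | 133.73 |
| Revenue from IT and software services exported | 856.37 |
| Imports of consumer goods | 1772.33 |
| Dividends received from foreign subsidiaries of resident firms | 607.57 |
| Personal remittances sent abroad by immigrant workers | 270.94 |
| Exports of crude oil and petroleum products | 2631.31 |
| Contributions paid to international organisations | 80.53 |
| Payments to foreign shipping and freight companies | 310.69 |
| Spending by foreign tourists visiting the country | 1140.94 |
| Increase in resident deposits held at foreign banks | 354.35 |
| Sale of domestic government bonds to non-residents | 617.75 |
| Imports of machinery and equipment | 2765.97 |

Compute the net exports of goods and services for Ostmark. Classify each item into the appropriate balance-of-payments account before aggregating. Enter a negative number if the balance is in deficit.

-726.26

Goods: 2631.31 - 927.38 - 2765.97 - 1772.33 = -2834.37
Services: 287.76 - 310.69 + 1140.94 + 133.73 + 856.37 = 2108.11
Trade balance = -2834.37 + 2108.11 = -726.26
(Excluded from the trade balance — financial account: new loans extended by domestic banks to foreign borrowers 611.08, increase in resident deposits held at foreign banks 354.35, sale of domestic government bonds to non-residents 617.75; primary income: dividends received from foreign subsidiaries of resident firms 607.57; secondary income: personal remittances sent abroad by immigrant workers 270.94, contributions paid to international organisations 80.53.)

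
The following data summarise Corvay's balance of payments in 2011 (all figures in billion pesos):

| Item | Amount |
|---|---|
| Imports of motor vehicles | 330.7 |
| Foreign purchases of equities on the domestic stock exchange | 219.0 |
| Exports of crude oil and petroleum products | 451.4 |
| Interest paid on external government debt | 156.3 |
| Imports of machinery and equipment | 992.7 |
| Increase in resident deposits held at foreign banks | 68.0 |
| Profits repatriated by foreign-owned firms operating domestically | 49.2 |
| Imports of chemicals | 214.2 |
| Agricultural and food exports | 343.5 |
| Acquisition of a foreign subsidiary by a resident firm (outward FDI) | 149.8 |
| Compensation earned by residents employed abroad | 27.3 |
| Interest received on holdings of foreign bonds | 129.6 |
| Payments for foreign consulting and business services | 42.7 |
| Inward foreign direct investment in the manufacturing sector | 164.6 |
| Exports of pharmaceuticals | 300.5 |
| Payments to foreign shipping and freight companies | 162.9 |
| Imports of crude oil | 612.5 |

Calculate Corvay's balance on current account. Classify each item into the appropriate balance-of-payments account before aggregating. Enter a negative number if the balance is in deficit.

-1308.9

Goods: -992.7 - 330.7 - 612.5 + 343.5 - 214.2 + 300.5 + 451.4 = -1054.7
Services: -162.9 - 42.7 = -205.6
Primary income: -49.2 + 129.6 - 156.3 + 27.3 = -48.6
Current account = (-1054.7) + (-205.6) + (-48.6) = -1308.9
(Excluded from the current account — financial account: foreign purchases of equities on the domestic stock exchange 219.0, increase in resident deposits held at foreign banks 68.0, acquisition of a foreign subsidiary by a resident firm (outward FDI) 149.8, inward foreign direct investment in the manufacturing sector 164.6.)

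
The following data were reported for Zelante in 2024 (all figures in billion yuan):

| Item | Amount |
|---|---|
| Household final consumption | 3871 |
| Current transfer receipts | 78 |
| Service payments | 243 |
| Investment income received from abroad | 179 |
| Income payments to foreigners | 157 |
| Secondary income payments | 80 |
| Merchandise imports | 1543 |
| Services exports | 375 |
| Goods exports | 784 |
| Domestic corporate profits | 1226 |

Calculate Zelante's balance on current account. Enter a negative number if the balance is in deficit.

Goods balance = 784 - 1543 = -759
Services balance = 375 - 243 = 132
Trade balance (goods + services) = -759 + 132 = -627
Net primary income = 179 - 157 = 22
Net secondary income = 78 - 80 = -2
Current account = -627 + 22 + (-2) = -607

-607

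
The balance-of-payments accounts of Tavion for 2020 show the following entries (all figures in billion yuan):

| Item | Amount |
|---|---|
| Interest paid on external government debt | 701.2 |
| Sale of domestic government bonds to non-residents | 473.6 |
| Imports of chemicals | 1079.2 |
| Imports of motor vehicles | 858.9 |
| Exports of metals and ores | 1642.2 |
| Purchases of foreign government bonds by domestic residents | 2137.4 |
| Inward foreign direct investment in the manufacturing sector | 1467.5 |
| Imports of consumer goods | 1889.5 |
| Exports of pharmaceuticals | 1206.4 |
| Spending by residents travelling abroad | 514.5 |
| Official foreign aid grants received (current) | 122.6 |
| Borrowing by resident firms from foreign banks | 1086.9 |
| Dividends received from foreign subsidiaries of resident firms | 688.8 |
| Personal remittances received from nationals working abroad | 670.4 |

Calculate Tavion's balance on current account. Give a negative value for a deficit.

-712.9

Goods: 1206.4 - 1889.5 + 1642.2 - 1079.2 - 858.9 = -979.0
Services: -514.5
Primary income: -701.2 + 688.8 = -12.4
Secondary income: 122.6 + 670.4 = 793.0
Current account = (-979.0) + (-514.5) + (-12.4) + 793.0 = -712.9
(Excluded from the current account — financial account: sale of domestic government bonds to non-residents 473.6, purchases of foreign government bonds by domestic residents 2137.4, inward foreign direct investment in the manufacturing sector 1467.5, borrowing by resident firms from foreign banks 1086.9.)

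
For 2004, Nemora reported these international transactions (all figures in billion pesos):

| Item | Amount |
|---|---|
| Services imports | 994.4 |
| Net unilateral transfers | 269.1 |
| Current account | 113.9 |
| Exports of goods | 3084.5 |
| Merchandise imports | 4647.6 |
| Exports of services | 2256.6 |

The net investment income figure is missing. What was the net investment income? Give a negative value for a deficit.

Current account = goods balance + services balance + net primary income + net secondary income
Sum of the known components = -31.8
Net investment income = CA - (known components) = 113.9 - (-31.8) = 145.7

145.7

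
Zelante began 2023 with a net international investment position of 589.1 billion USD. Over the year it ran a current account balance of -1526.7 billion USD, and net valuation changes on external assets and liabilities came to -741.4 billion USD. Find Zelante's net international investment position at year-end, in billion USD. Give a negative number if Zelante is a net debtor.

-1679.0

Change in NIIP = current account + net valuation change = -1526.7 + (-741.4) = -2268.1
End-of-year NIIP = 589.1 + (-2268.1) = -1679.0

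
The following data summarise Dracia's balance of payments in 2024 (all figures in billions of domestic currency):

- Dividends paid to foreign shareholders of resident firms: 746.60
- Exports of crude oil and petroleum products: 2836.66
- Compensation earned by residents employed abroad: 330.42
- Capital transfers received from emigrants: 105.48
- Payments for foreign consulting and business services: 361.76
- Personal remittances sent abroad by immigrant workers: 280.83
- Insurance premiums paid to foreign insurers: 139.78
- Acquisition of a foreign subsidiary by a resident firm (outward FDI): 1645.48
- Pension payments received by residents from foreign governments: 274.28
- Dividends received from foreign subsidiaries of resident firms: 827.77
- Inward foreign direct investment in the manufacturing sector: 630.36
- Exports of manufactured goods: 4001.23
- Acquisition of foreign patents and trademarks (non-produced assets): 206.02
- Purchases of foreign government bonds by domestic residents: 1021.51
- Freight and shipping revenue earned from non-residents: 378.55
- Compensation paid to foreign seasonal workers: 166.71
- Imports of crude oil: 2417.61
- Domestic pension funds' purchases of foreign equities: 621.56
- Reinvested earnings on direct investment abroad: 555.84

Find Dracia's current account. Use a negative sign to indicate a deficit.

Goods: 2836.66 - 2417.61 + 4001.23 = 4420.28
Services: -361.76 + 378.55 - 139.78 = -122.99
Primary income: 330.42 + 555.84 + 827.77 - 746.60 - 166.71 = 800.72
Secondary income: -280.83 + 274.28 = -6.55
Current account = 4420.28 + (-122.99) + 800.72 + (-6.55) = 5091.46
(Excluded from the current account — capital account: capital transfers received from emigrants 105.48, acquisition of foreign patents and trademarks (non-produced assets) 206.02; financial account: acquisition of a foreign subsidiary by a resident firm (outward FDI) 1645.48, inward foreign direct investment in the manufacturing sector 630.36, purchases of foreign government bonds by domestic residents 1021.51, domestic pension funds' purchases of foreign equities 621.56.)

5091.46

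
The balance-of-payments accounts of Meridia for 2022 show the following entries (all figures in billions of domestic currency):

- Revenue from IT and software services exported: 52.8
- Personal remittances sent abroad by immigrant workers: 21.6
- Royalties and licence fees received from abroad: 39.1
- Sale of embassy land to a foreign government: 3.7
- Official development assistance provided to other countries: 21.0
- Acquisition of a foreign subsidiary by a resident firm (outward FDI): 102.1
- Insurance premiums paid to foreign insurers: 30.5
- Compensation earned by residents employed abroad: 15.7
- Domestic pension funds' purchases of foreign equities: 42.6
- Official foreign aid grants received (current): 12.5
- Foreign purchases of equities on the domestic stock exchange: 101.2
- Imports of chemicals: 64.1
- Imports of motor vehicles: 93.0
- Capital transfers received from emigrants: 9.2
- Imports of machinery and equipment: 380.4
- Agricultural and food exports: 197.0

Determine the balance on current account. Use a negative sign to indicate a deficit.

-293.5

Goods: -93.0 - 64.1 + 197.0 - 380.4 = -340.5
Services: -30.5 + 52.8 + 39.1 = 61.4
Primary income: 15.7
Secondary income: -21.0 + 12.5 - 21.6 = -30.1
Current account = (-340.5) + 61.4 + 15.7 + (-30.1) = -293.5
(Excluded from the current account — capital account: sale of embassy land to a foreign government 3.7, capital transfers received from emigrants 9.2; financial account: acquisition of a foreign subsidiary by a resident firm (outward FDI) 102.1, domestic pension funds' purchases of foreign equities 42.6, foreign purchases of equities on the domestic stock exchange 101.2.)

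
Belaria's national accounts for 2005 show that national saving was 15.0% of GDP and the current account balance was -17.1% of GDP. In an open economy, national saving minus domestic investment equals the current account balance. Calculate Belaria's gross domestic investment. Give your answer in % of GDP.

I = S - CA = 15.0 - (-17.1) = 32.1

32.1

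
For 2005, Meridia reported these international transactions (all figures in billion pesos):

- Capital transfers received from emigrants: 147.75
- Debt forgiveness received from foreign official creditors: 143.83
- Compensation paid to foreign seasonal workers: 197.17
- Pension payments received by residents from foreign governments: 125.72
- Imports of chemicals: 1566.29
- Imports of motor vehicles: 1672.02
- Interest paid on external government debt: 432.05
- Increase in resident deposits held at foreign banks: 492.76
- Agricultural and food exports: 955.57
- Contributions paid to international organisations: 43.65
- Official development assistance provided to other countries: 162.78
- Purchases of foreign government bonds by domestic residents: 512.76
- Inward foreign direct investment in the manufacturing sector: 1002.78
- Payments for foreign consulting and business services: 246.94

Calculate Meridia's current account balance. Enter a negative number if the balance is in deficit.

-3239.61

Goods: 955.57 - 1672.02 - 1566.29 = -2282.74
Services: -246.94
Primary income: -432.05 - 197.17 = -629.22
Secondary income: -162.78 + 125.72 - 43.65 = -80.71
Current account = (-2282.74) + (-246.94) + (-629.22) + (-80.71) = -3239.61
(Excluded from the current account — capital account: capital transfers received from emigrants 147.75, debt forgiveness received from foreign official creditors 143.83; financial account: increase in resident deposits held at foreign banks 492.76, purchases of foreign government bonds by domestic residents 512.76, inward foreign direct investment in the manufacturing sector 1002.78.)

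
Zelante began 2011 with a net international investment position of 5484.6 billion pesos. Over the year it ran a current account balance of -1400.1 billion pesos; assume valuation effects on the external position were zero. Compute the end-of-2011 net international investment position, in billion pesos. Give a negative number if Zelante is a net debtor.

With no valuation effects, change in NIIP = current account = -1400.1
End-of-year NIIP = 5484.6 + (-1400.1) = 4084.5

4084.5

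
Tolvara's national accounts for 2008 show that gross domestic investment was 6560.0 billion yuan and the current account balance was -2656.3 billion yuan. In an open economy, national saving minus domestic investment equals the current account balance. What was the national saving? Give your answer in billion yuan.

S - I = CA (net lending to the rest of the world).
S = I + CA = 6560.0 + (-2656.3) = 3903.7

3903.7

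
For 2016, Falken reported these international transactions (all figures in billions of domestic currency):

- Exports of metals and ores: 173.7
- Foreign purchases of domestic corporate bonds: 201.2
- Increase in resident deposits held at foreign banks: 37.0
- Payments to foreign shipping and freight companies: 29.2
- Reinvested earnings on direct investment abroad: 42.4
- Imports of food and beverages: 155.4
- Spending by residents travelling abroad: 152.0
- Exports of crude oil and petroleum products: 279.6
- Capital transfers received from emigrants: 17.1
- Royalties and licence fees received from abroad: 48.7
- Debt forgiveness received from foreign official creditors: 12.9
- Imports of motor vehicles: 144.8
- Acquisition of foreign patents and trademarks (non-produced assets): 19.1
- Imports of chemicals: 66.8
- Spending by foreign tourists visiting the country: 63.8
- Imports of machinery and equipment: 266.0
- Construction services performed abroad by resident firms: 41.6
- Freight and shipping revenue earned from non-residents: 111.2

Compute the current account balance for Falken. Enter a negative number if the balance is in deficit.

-53.2

Goods: -66.8 - 144.8 - 266.0 - 155.4 + 173.7 + 279.6 = -179.7
Services: 48.7 - 152.0 + 111.2 + 41.6 - 29.2 + 63.8 = 84.1
Primary income: 42.4
Current account = (-179.7) + 84.1 + 42.4 = -53.2
(Excluded from the current account — financial account: foreign purchases of domestic corporate bonds 201.2, increase in resident deposits held at foreign banks 37.0; capital account: capital transfers received from emigrants 17.1, debt forgiveness received from foreign official creditors 12.9, acquisition of foreign patents and trademarks (non-produced assets) 19.1.)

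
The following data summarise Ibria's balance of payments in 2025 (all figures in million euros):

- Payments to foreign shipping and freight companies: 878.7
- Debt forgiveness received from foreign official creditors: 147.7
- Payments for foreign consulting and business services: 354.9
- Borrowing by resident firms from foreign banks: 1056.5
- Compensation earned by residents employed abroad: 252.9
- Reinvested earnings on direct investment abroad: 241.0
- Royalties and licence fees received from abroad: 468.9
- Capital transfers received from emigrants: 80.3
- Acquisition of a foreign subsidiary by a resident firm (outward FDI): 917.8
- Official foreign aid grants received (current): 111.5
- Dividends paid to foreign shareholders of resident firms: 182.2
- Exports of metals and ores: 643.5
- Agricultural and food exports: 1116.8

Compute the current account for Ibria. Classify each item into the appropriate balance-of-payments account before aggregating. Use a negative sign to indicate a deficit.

1418.8

Goods: 1116.8 + 643.5 = 1760.3
Services: -878.7 + 468.9 - 354.9 = -764.7
Primary income: -182.2 + 241.0 + 252.9 = 311.7
Secondary income: 111.5
Current account = 1760.3 + (-764.7) + 311.7 + 111.5 = 1418.8
(Excluded from the current account — capital account: debt forgiveness received from foreign official creditors 147.7, capital transfers received from emigrants 80.3; financial account: borrowing by resident firms from foreign banks 1056.5, acquisition of a foreign subsidiary by a resident firm (outward FDI) 917.8.)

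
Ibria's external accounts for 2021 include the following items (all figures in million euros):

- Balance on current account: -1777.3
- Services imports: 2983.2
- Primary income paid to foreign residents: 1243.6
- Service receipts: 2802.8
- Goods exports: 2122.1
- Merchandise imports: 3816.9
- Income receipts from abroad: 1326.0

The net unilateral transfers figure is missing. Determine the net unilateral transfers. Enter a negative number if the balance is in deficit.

Current account = goods balance + services balance + net primary income + net secondary income
Sum of the known components = -1792.8
Net unilateral transfers = CA - (known components) = -1777.3 - (-1792.8) = 15.5

15.5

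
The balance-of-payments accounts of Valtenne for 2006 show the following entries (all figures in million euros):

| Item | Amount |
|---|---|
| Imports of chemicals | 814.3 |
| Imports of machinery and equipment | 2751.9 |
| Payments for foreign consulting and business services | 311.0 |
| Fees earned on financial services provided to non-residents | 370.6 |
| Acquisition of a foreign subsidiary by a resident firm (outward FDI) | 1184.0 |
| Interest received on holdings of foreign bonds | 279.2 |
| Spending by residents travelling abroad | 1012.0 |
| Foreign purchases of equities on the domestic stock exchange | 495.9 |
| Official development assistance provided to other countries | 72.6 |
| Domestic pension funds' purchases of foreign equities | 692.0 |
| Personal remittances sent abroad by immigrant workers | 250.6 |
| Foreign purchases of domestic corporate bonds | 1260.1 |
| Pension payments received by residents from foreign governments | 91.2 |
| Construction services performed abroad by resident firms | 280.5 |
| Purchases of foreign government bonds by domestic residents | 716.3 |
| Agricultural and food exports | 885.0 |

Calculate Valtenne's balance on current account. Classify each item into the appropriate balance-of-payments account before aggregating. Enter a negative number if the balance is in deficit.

-3305.9

Goods: -814.3 + 885.0 - 2751.9 = -2681.2
Services: -1012.0 + 280.5 - 311.0 + 370.6 = -671.9
Primary income: 279.2
Secondary income: -250.6 + 91.2 - 72.6 = -232.0
Current account = (-2681.2) + (-671.9) + 279.2 + (-232.0) = -3305.9
(Excluded from the current account — financial account: acquisition of a foreign subsidiary by a resident firm (outward FDI) 1184.0, foreign purchases of equities on the domestic stock exchange 495.9, domestic pension funds' purchases of foreign equities 692.0, foreign purchases of domestic corporate bonds 1260.1, purchases of foreign government bonds by domestic residents 716.3.)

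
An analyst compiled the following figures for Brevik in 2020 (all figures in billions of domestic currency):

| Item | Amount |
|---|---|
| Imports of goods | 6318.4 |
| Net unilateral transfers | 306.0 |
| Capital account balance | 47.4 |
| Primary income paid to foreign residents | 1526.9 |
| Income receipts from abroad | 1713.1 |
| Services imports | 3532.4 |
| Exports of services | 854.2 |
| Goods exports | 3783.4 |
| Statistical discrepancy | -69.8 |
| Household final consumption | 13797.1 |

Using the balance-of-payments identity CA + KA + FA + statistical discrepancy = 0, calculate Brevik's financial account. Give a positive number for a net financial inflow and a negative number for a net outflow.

4743.4

Goods balance = 3783.4 - 6318.4 = -2535.0
Services balance = 854.2 - 3532.4 = -2678.2
Trade balance (goods + services) = -2535.0 + (-2678.2) = -5213.2
Net primary income = 1713.1 - 1526.9 = 186.2
Net secondary income = 306.0
Current account = -5213.2 + 186.2 + 306.0 = -4721.0
Financial account = -(-4721.0 + 47.4 + (-69.8)) = 4743.4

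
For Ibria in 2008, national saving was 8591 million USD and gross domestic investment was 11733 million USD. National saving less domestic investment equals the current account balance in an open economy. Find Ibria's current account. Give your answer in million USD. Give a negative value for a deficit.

-3142

S - I = CA (net lending to the rest of the world).
CA = S - I = 8591 - 11733 = -3142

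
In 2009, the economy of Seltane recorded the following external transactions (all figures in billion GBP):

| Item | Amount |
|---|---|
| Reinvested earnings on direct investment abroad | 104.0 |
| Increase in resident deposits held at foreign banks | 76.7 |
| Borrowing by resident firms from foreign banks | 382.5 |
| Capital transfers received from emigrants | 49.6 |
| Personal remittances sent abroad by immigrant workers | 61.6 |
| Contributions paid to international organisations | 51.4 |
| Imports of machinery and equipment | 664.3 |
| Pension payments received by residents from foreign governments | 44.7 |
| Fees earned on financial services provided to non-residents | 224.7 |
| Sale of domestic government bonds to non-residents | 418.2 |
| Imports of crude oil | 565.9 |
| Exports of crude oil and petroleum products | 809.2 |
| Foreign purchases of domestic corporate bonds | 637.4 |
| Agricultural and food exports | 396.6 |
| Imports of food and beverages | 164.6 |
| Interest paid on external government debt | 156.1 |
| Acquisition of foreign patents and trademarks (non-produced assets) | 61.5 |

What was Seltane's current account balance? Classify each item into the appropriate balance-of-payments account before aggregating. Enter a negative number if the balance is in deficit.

-84.7

Goods: -565.9 + 396.6 - 164.6 - 664.3 + 809.2 = -189.0
Services: 224.7
Primary income: -156.1 + 104.0 = -52.1
Secondary income: 44.7 - 61.6 - 51.4 = -68.3
Current account = (-189.0) + 224.7 + (-52.1) + (-68.3) = -84.7
(Excluded from the current account — financial account: increase in resident deposits held at foreign banks 76.7, borrowing by resident firms from foreign banks 382.5, sale of domestic government bonds to non-residents 418.2, foreign purchases of domestic corporate bonds 637.4; capital account: capital transfers received from emigrants 49.6, acquisition of foreign patents and trademarks (non-produced assets) 61.5.)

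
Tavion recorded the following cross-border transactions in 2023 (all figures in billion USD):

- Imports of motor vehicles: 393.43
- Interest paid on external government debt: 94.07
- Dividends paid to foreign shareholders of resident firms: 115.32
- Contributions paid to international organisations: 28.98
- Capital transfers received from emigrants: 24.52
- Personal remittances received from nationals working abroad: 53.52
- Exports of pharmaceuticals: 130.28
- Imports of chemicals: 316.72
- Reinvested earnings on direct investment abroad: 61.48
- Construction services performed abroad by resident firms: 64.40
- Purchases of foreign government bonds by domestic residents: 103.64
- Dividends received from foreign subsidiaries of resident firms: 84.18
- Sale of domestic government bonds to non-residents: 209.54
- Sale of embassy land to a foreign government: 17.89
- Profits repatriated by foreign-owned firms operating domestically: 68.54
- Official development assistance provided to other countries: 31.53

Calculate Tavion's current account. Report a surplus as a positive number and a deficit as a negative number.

-654.73

Goods: 130.28 - 316.72 - 393.43 = -579.87
Services: 64.40
Primary income: -68.54 - 115.32 - 94.07 + 84.18 + 61.48 = -132.27
Secondary income: -31.53 - 28.98 + 53.52 = -6.99
Current account = (-579.87) + 64.40 + (-132.27) + (-6.99) = -654.73
(Excluded from the current account — capital account: capital transfers received from emigrants 24.52, sale of embassy land to a foreign government 17.89; financial account: purchases of foreign government bonds by domestic residents 103.64, sale of domestic government bonds to non-residents 209.54.)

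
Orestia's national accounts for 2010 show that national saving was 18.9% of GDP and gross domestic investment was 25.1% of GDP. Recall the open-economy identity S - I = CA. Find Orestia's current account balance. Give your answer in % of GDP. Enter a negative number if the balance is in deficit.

S - I = CA (net lending to the rest of the world).
CA = S - I = 18.9 - 25.1 = -6.2

-6.2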